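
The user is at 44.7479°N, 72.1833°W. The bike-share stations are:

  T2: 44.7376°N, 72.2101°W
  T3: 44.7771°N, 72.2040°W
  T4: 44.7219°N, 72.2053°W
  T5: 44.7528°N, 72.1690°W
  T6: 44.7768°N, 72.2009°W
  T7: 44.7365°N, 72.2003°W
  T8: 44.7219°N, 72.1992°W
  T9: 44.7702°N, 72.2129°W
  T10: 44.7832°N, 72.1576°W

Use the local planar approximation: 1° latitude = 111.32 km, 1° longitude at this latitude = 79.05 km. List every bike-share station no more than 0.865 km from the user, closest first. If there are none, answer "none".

none

Distances from 44.7479°N, 72.1833°W:
T2: √((-0.0103·111.32)² + (-0.0268·79.05)²) = √(1.314682 + 4.488212) = 2.4089 km
T3: √((0.0292·111.32)² + (-0.0207·79.05)²) = √(10.566036 + 2.677592) = 3.6392 km
T4: √((-0.0260·111.32)² + (-0.0220·79.05)²) = √(8.377088 + 3.024469) = 3.3766 km
T5: √((0.0049·111.32)² + (0.0143·79.05)²) = √(0.297535 + 1.277838) = 1.2551 km
T6: √((0.0289·111.32)² + (-0.0176·79.05)²) = √(10.350041 + 1.935660) = 3.5051 km
T7: √((-0.0114·111.32)² + (-0.0170·79.05)²) = √(1.610483 + 1.805933) = 1.8484 km
T8: √((-0.0260·111.32)² + (-0.0159·79.05)²) = √(8.377088 + 1.579785) = 3.1555 km
T9: √((0.0223·111.32)² + (-0.0296·79.05)²) = √(6.162488 + 5.475038) = 3.4114 km
T10: √((0.0353·111.32)² + (0.0257·79.05)²) = √(15.441725 + 4.127338) = 4.4237 km
Threshold 0.865 km: none within range.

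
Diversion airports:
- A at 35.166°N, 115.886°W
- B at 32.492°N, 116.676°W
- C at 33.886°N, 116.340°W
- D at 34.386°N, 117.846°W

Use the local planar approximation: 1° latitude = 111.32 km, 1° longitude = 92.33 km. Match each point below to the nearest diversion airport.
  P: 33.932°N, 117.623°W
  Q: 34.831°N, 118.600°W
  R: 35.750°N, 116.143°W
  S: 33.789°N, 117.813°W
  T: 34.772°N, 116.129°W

P→D; Q→D; R→A; S→D; T→A

P at 33.932°N, 117.623°W:
  A: √((1.234·111.32)² + (1.737·92.33)²) = √(18870.20919 + 25720.84949) = 211.166 km
  B: √((-1.440·111.32)² + (0.947·92.33)²) = √(25696.34648 + 7645.14328) = 182.597 km
  C: √((-0.046·111.32)² + (1.283·92.33)²) = √(26.22177 + 14032.62708) = 118.570 km
  D: √((0.454·111.32)² + (-0.223·92.33)²) = √(2554.21882 + 423.93122) = 54.572 km
  → nearest: D (54.572 km)
Q at 34.831°N, 118.600°W:
  A: √((0.335·111.32)² + (2.714·92.33)²) = √(1390.70818 + 62792.15061) = 253.343 km
  B: √((-2.339·111.32)² + (1.924·92.33)²) = √(67796.43209 + 31557.00703) = 315.204 km
  C: √((-0.945·111.32)² + (2.260·92.33)²) = √(11066.49297 + 43541.41609) = 233.683 km
  D: √((-0.445·111.32)² + (0.754·92.33)²) = √(2453.95400 + 4846.50163) = 85.443 km
  → nearest: D (85.443 km)
R at 35.750°N, 116.143°W:
  A: √((-0.584·111.32)² + (0.257·92.33)²) = √(4226.41452 + 563.05642) = 69.206 km
  B: √((-3.258·111.32)² + (-0.533·92.33)²) = √(131537.18860 + 2421.81012) = 366.004 km
  C: √((-1.864·111.32)² + (-0.197·92.33)²) = √(43056.44920 + 330.84008) = 208.296 km
  D: √((-1.364·111.32)² + (-1.703·92.33)²) = √(23055.53137 + 24723.78550) = 218.585 km
  → nearest: A (69.206 km)
S at 33.789°N, 117.813°W:
  A: √((1.377·111.32)² + (1.927·92.33)²) = √(23497.10058 + 31655.49437) = 234.846 km
  B: √((-1.297·111.32)² + (1.137·92.33)²) = √(20846.17347 + 11020.63453) = 178.513 km
  C: √((0.097·111.32)² + (1.473·92.33)²) = √(116.59767 + 18496.56848) = 136.430 km
  D: √((0.597·111.32)² + (-0.033·92.33)²) = √(4416.67108 + 9.28354) = 66.528 km
  → nearest: D (66.528 km)
T at 34.772°N, 116.129°W:
  A: √((0.394·111.32)² + (0.243·92.33)²) = √(1923.70662 + 503.38262) = 49.265 km
  B: √((-2.280·111.32)² + (-0.547·92.33)²) = √(64419.31305 + 2550.70553) = 258.786 km
  C: √((-0.886·111.32)² + (-0.211·92.33)²) = √(9727.78222 + 379.53391) = 100.535 km
  D: √((-0.386·111.32)² + (-1.717·92.33)²) = √(1846.37965 + 25131.95431) = 164.251 km
  → nearest: A (49.265 km)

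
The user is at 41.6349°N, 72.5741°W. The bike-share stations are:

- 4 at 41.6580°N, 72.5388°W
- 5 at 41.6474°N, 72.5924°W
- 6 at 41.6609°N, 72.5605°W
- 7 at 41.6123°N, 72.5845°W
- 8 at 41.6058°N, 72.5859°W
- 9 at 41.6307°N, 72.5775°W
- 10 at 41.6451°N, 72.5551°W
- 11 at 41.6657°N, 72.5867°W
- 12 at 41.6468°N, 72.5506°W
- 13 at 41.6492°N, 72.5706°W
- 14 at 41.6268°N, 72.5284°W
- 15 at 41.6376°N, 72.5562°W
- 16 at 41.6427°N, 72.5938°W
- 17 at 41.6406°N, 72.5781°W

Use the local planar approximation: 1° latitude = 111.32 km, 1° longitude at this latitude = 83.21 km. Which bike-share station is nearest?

9

Distances from 41.6349°N, 72.5741°W:
4: √((0.0231·111.32)² + (0.0353·83.21)²) = √(6.612571 + 8.627808) = 3.9039 km
5: √((0.0125·111.32)² + (-0.0183·83.21)²) = √(1.936272 + 2.318746) = 2.0628 km
6: √((0.0260·111.32)² + (0.0136·83.21)²) = √(8.377088 + 1.280645) = 3.1077 km
7: √((-0.0226·111.32)² + (-0.0104·83.21)²) = √(6.329411 + 0.748889) = 2.6605 km
8: √((-0.0291·111.32)² + (-0.0118·83.21)²) = √(10.493790 + 0.964084) = 3.3849 km
9: √((-0.0042·111.32)² + (-0.0034·83.21)²) = √(0.218597 + 0.080040) = 0.5465 km
10: √((0.0102·111.32)² + (0.0190·83.21)²) = √(1.289278 + 2.499529) = 1.9465 km
11: √((0.0308·111.32)² + (-0.0126·83.21)²) = √(11.755682 + 1.099239) = 3.5854 km
12: √((0.0119·111.32)² + (0.0235·83.21)²) = √(1.754851 + 3.823726) = 2.3619 km
13: √((0.0143·111.32)² + (0.0035·83.21)²) = √(2.534069 + 0.084818) = 1.6183 km
14: √((-0.0081·111.32)² + (0.0457·83.21)²) = √(0.813048 + 14.460504) = 3.9081 km
15: √((0.0027·111.32)² + (0.0179·83.21)²) = √(0.090339 + 2.218488) = 1.5195 km
16: √((0.0078·111.32)² + (-0.0197·83.21)²) = √(0.753938 + 2.687098) = 1.8550 km
17: √((0.0057·111.32)² + (-0.0040·83.21)²) = √(0.402621 + 0.110782) = 0.7165 km
Minimum: 9 at 0.5465 km.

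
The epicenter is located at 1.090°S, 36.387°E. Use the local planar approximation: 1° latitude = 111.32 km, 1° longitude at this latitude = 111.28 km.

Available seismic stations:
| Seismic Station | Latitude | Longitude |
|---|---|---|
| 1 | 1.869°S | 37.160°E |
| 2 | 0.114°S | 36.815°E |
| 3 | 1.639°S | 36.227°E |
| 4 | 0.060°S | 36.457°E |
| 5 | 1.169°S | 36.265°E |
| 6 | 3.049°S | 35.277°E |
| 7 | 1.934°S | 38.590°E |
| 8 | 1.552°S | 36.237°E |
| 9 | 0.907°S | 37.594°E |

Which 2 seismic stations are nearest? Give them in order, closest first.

Distances from 1.090°S, 36.387°E:
1: √((-0.779·111.32)² + (0.773·111.28)²) = √(7520.06009 + 7399.34406) = 122.145 km
2: √((0.976·111.32)² + (0.428·111.28)²) = √(11804.45744 + 2268.41114) = 118.629 km
3: √((-0.549·111.32)² + (-0.160·111.28)²) = √(3735.00411 + 317.01090) = 63.655 km
4: √((1.030·111.32)² + (0.070·111.28)²) = √(13146.82387 + 60.67787) = 114.924 km
5: √((-0.079·111.32)² + (-0.122·111.28)²) = √(77.33936 + 184.31212) = 16.176 km
6: √((-1.959·111.32)² + (-1.110·111.28)²) = √(47557.08944 + 15257.38803) = 250.628 km
7: √((-0.844·111.32)² + (2.203·111.28)²) = √(8827.36915 + 60098.44405) = 262.537 km
8: √((-0.462·111.32)² + (-0.150·111.28)²) = √(2645.02844 + 278.62286) = 54.071 km
9: √((0.183·111.32)² + (1.207·111.28)²) = √(415.00046 + 18040.50848) = 135.851 km
Sorted: 5 (16.176 km) < 8 (54.071 km) < 3 (63.655 km) < 4 (114.924 km) < …

5, 8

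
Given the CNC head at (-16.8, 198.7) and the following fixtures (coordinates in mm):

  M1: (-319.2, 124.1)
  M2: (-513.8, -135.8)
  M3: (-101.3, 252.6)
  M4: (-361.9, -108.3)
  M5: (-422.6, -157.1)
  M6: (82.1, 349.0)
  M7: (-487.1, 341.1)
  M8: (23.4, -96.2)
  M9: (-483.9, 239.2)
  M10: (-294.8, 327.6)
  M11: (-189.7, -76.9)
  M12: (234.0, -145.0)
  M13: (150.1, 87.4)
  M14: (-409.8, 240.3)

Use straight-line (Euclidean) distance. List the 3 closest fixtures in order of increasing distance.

Distances from (-16.8, 198.7):
M1: √((-302.4)² + (-74.6)²) = √(91445.760 + 5565.160) = 311.5 mm
M2: √((-497.0)² + (-334.5)²) = √(247009.000 + 111890.250) = 599.1 mm
M3: √((-84.5)² + (53.9)²) = √(7140.250 + 2905.210) = 100.2 mm
M4: √((-345.1)² + (-307.0)²) = √(119094.010 + 94249.000) = 461.9 mm
M5: √((-405.8)² + (-355.8)²) = √(164673.640 + 126593.640) = 539.7 mm
M6: √((98.9)² + (150.3)²) = √(9781.210 + 22590.090) = 179.9 mm
M7: √((-470.3)² + (142.4)²) = √(221182.090 + 20277.760) = 491.4 mm
M8: √((40.2)² + (-294.9)²) = √(1616.040 + 86966.010) = 297.6 mm
M9: √((-467.1)² + (40.5)²) = √(218182.410 + 1640.250) = 468.9 mm
M10: √((-278.0)² + (128.9)²) = √(77284.000 + 16615.210) = 306.4 mm
M11: √((-172.9)² + (-275.6)²) = √(29894.410 + 75955.360) = 325.3 mm
M12: √((250.8)² + (-343.7)²) = √(62900.640 + 118129.690) = 425.5 mm
M13: √((166.9)² + (-111.3)²) = √(27855.610 + 12387.690) = 200.6 mm
M14: √((-393.0)² + (41.6)²) = √(154449.000 + 1730.560) = 395.2 mm
Sorted: M3 (100.2 mm) < M6 (179.9 mm) < M13 (200.6 mm) < M8 (297.6 mm) < M10 (306.4 mm) < …

M3, M6, M13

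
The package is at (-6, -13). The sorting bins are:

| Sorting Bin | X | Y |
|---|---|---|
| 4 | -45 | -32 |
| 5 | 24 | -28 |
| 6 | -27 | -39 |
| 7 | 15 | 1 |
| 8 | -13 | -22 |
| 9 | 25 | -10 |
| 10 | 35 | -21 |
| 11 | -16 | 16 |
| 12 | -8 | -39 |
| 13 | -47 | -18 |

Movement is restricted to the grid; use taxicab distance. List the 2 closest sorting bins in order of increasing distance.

Distances from (-6, -13):
4: |-39| + |-19| = 39 + 19 = 58
5: |30| + |-15| = 30 + 15 = 45
6: |-21| + |-26| = 21 + 26 = 47
7: |21| + |14| = 21 + 14 = 35
8: |-7| + |-9| = 7 + 9 = 16
9: |31| + |3| = 31 + 3 = 34
10: |41| + |-8| = 41 + 8 = 49
11: |-10| + |29| = 10 + 29 = 39
12: |-2| + |-26| = 2 + 26 = 28
13: |-41| + |-5| = 41 + 5 = 46
Sorted: 8 (16) < 12 (28) < 9 (34) < 7 (35) < …

8, 12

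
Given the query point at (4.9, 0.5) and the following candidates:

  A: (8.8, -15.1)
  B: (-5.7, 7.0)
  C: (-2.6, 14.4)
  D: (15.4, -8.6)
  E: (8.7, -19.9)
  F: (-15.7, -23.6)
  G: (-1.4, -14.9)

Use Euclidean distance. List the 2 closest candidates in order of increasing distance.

B, D

Distances from (4.9, 0.5):
A: 16.1
B: 12.4
C: 15.8
D: 13.9
E: 20.8
F: 31.7
G: 16.6
Sorted: B (12.4) < D (13.9) < C (15.8) < A (16.1) < …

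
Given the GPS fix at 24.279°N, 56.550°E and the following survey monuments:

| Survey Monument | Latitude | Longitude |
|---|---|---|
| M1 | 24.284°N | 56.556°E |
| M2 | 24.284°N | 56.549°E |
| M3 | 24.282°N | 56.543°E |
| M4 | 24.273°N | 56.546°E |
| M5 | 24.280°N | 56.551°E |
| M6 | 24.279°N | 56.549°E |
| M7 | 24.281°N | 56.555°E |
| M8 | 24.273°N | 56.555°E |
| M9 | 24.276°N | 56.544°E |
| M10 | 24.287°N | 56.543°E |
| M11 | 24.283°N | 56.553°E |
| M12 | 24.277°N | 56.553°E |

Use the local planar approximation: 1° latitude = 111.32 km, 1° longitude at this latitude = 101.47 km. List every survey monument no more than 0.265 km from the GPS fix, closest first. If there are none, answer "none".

Distances from 24.279°N, 56.550°E:
M1: √((0.005·111.32)² + (0.006·101.47)²) = √(0.30980 + 0.37066) = 0.825 km
M2: √((0.005·111.32)² + (-0.001·101.47)²) = √(0.30980 + 0.01030) = 0.566 km
M3: √((0.003·111.32)² + (-0.007·101.47)²) = √(0.11153 + 0.50451) = 0.785 km
M4: √((-0.006·111.32)² + (-0.004·101.47)²) = √(0.44612 + 0.16474) = 0.782 km
M5: √((0.001·111.32)² + (0.001·101.47)²) = √(0.01239 + 0.01030) = 0.151 km
M6: √((0.000·111.32)² + (-0.001·101.47)²) = √(0.00000 + 0.01030) = 0.101 km
M7: √((0.002·111.32)² + (0.005·101.47)²) = √(0.04957 + 0.25740) = 0.554 km
M8: √((-0.006·111.32)² + (0.005·101.47)²) = √(0.44612 + 0.25740) = 0.839 km
M9: √((-0.003·111.32)² + (-0.006·101.47)²) = √(0.11153 + 0.37066) = 0.694 km
M10: √((0.008·111.32)² + (-0.007·101.47)²) = √(0.79310 + 0.50451) = 1.139 km
M11: √((0.004·111.32)² + (0.003·101.47)²) = √(0.19827 + 0.09267) = 0.539 km
M12: √((-0.002·111.32)² + (0.003·101.47)²) = √(0.04957 + 0.09267) = 0.377 km
Threshold 0.265 km: M6 (0.101 km), M5 (0.151 km) are within range.

M6, M5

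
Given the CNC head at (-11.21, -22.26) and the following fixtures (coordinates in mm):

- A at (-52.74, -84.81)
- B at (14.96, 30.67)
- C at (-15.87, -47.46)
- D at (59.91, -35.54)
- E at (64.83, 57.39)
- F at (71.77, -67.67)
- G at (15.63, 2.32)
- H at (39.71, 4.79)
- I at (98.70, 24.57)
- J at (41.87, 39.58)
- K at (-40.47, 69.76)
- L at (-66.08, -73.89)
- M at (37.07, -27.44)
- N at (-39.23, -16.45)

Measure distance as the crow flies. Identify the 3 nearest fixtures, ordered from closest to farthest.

Distances from (-11.21, -22.26):
A: 75.08 mm
B: 59.05 mm
C: 25.63 mm
D: 72.35 mm
E: 110.12 mm
F: 94.59 mm
G: 36.39 mm
H: 57.66 mm
I: 119.47 mm
J: 81.50 mm
K: 96.56 mm
L: 75.34 mm
M: 48.56 mm
N: 28.62 mm
Sorted: C (25.63 mm) < N (28.62 mm) < G (36.39 mm) < M (48.56 mm) < H (57.66 mm) < …

C, N, G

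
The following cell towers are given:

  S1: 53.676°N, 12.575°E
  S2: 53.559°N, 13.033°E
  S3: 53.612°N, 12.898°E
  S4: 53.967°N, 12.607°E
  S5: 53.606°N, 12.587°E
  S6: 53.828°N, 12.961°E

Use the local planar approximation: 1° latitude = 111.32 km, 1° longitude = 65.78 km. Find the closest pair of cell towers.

Pairwise distances:
S1–S2: √((-0.117·111.32)² + (0.458·65.78)²) = √(169.63604 + 907.65059) = 32.822 km
S1–S3: √((-0.064·111.32)² + (0.323·65.78)²) = √(50.75822 + 451.43246) = 22.410 km
S1–S4: √((0.291·111.32)² + (0.032·65.78)²) = √(1049.37901 + 4.43086) = 32.462 km
S1–S5: √((-0.070·111.32)² + (0.012·65.78)²) = √(60.72150 + 0.62309) = 7.832 km
S1–S6: √((0.152·111.32)² + (0.386·65.78)²) = √(286.30806 + 644.70694) = 30.513 km
S2–S3: √((0.053·111.32)² + (-0.135·65.78)²) = √(34.80953 + 78.85973) = 10.662 km
S2–S4: √((0.408·111.32)² + (-0.426·65.78)²) = √(2062.84559 + 785.24818) = 53.368 km
S2–S5: √((0.047·111.32)² + (-0.446·65.78)²) = √(27.37424 + 860.71120) = 29.801 km
S2–S6: √((0.269·111.32)² + (-0.072·65.78)²) = √(896.70782 + 22.43121) = 30.317 km
S3–S4: √((0.355·111.32)² + (-0.291·65.78)²) = √(1561.71975 + 366.41540) = 43.911 km
S3–S5: √((-0.006·111.32)² + (-0.311·65.78)²) = √(0.44612 + 418.51258) = 20.468 km
S3–S6: √((0.216·111.32)² + (0.063·65.78)²) = √(578.16780 + 17.17390) = 24.400 km
S4–S5: √((-0.361·111.32)² + (-0.020·65.78)²) = √(1614.95639 + 1.73080) = 40.208 km
S4–S6: √((-0.139·111.32)² + (0.354·65.78)²) = √(239.42858 + 542.24338) = 27.958 km
S5–S6: √((0.222·111.32)² + (0.374·65.78)²) = √(610.73435 + 605.24463) = 34.871 km
Closest pair: S1–S5 at 7.832 km.

S1 and S5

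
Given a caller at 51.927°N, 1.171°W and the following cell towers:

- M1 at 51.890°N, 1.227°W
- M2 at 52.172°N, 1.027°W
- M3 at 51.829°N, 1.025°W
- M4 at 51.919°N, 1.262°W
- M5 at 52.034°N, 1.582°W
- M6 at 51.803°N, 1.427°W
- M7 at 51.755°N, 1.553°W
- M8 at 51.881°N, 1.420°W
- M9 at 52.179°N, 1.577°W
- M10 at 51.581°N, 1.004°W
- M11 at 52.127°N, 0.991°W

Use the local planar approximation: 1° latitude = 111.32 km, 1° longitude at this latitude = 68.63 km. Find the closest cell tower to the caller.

Distances from 51.927°N, 1.171°W:
M1: √((-0.037·111.32)² + (-0.056·68.63)²) = √(16.96484 + 14.77080) = 5.633 km
M2: √((0.245·111.32)² + (0.144·68.63)²) = √(743.83835 + 97.66815) = 29.009 km
M3: √((-0.098·111.32)² + (0.146·68.63)²) = √(119.01414 + 100.40000) = 14.813 km
M4: √((-0.008·111.32)² + (-0.091·68.63)²) = √(0.79310 + 39.00415) = 6.309 km
M5: √((0.107·111.32)² + (-0.411·68.63)²) = √(141.87764 + 795.63090) = 30.619 km
M6: √((-0.124·111.32)² + (-0.256·68.63)²) = √(190.54158 + 308.67960) = 22.343 km
M7: √((-0.172·111.32)² + (-0.382·68.63)²) = √(366.60914 + 687.31326) = 32.464 km
M8: √((-0.046·111.32)² + (-0.249·68.63)²) = √(26.22177 + 292.02948) = 17.840 km
M9: √((0.252·111.32)² + (-0.406·68.63)²) = √(786.95061 + 776.39024) = 39.539 km
M10: √((-0.346·111.32)² + (0.167·68.63)²) = √(1483.53772 + 131.35933) = 40.186 km
M11: √((0.200·111.32)² + (0.180·68.63)²) = √(495.68570 + 152.60649) = 25.462 km
Minimum: M1 at 5.633 km.

M1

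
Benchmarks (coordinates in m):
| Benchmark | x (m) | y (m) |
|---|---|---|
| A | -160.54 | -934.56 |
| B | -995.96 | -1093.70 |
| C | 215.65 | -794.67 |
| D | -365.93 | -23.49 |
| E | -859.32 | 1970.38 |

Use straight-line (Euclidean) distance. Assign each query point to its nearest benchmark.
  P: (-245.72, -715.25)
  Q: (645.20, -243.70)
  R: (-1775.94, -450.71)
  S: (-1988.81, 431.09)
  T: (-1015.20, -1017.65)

P→A; Q→C; R→B; S→D; T→B

P at (-245.72, -715.25):
  A: √((85.18)² + (-219.31)²) = √(7255.6324 + 48096.8761) = 235.27 m
  B: √((-750.24)² + (-378.45)²) = √(562860.0576 + 143224.4025) = 840.29 m
  C: √((461.37)² + (-79.42)²) = √(212862.2769 + 6307.5364) = 468.16 m
  D: √((-120.21)² + (691.76)²) = √(14450.4441 + 478531.8976) = 702.13 m
  E: √((-613.60)² + (2685.63)²) = √(376504.9600 + 7212608.4969) = 2754.83 m
  → nearest: A (235.27 m)
Q at (645.20, -243.70):
  A: √((-805.74)² + (-690.86)²) = √(649216.9476 + 477287.5396) = 1061.37 m
  B: √((-1641.16)² + (-850.00)²) = √(2693406.1456 + 722500.0000) = 1848.22 m
  C: √((-429.55)² + (-550.97)²) = √(184513.2025 + 303567.9409) = 698.63 m
  D: √((-1011.13)² + (220.21)²) = √(1022383.8769 + 48492.4441) = 1034.83 m
  E: √((-1504.52)² + (2214.08)²) = √(2263580.4304 + 4902150.2464) = 2676.89 m
  → nearest: C (698.63 m)
R at (-1775.94, -450.71):
  A: √((1615.40)² + (-483.85)²) = √(2609517.1600 + 234110.8225) = 1686.31 m
  B: √((779.98)² + (-642.99)²) = √(608368.8004 + 413436.1401) = 1010.84 m
  C: √((1991.59)² + (-343.96)²) = √(3966430.7281 + 118308.4816) = 2021.07 m
  D: √((1410.01)² + (427.22)²) = √(1988128.2001 + 182516.9284) = 1473.31 m
  E: √((916.62)² + (2421.09)²) = √(840192.2244 + 5861676.7881) = 2588.80 m
  → nearest: B (1010.84 m)
S at (-1988.81, 431.09):
  A: √((1828.27)² + (-1365.65)²) = √(3342571.1929 + 1864999.9225) = 2282.01 m
  B: √((992.85)² + (-1524.79)²) = √(985751.1225 + 2324984.5441) = 1819.54 m
  C: √((2204.46)² + (-1225.76)²) = √(4859643.8916 + 1502487.5776) = 2522.33 m
  D: √((1622.88)² + (-454.58)²) = √(2633739.4944 + 206642.9764) = 1685.34 m
  E: √((1129.49)² + (1539.29)²) = √(1275747.6601 + 2369413.7041) = 1909.23 m
  → nearest: D (1685.34 m)
T at (-1015.20, -1017.65):
  A: √((854.66)² + (83.09)²) = √(730443.7156 + 6903.9481) = 858.69 m
  B: √((19.24)² + (-76.05)²) = √(370.1776 + 5783.6025) = 78.45 m
  C: √((1230.85)² + (222.98)²) = √(1514991.7225 + 49720.0804) = 1250.88 m
  D: √((649.27)² + (994.16)²) = √(421551.5329 + 988354.1056) = 1187.39 m
  E: √((155.88)² + (2988.03)²) = √(24298.5744 + 8928323.2809) = 2992.09 m
  → nearest: B (78.45 m)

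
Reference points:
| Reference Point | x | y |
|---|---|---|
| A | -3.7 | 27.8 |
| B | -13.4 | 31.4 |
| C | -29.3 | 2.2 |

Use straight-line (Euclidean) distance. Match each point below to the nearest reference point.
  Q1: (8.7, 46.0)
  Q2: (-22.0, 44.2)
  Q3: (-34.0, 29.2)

Q1→A; Q2→B; Q3→B

Q1 at (8.7, 46.0):
  A: 22.0
  B: 26.5
  C: 58.0
  → nearest: A (22.0)
Q2 at (-22.0, 44.2):
  A: 24.6
  B: 15.4
  C: 42.6
  → nearest: B (15.4)
Q3 at (-34.0, 29.2):
  A: 30.3
  B: 20.7
  C: 27.4
  → nearest: B (20.7)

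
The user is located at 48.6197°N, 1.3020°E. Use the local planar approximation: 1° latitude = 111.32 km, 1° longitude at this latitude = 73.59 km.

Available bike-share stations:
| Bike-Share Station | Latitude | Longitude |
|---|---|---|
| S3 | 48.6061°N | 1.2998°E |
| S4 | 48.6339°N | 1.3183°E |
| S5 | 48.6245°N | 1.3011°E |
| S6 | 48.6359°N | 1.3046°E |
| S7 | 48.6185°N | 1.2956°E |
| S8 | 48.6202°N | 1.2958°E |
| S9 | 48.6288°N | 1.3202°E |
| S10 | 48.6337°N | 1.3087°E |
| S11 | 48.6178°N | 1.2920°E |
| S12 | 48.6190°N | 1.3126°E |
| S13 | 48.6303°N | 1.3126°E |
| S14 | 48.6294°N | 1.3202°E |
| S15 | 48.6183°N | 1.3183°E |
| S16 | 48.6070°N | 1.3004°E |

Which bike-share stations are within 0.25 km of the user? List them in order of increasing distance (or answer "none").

none

Distances from 48.6197°N, 1.3020°E:
S3: 1.5226 km
S4: 1.9843 km
S5: 0.5384 km
S6: 1.8135 km
S7: 0.4896 km
S8: 0.4596 km
S9: 1.6793 km
S10: 1.6346 km
S11: 0.7657 km
S12: 0.7839 km
S13: 1.4145 km
S14: 1.7204 km
S15: 1.2096 km
S16: 1.4187 km
Threshold 0.25 km: none within range.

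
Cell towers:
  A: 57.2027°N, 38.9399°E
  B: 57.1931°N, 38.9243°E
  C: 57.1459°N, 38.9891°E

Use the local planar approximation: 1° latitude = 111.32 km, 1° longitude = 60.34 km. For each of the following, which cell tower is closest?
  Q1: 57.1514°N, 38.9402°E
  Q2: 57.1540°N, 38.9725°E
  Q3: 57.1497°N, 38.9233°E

Q1 at 57.1514°N, 38.9402°E:
  A: √((0.0513·111.32)² + (-0.0003·60.34)²) = √(32.612277 + 0.000328) = 5.7107 km
  B: √((0.0417·111.32)² + (-0.0159·60.34)²) = √(21.548572 + 0.920460) = 4.7402 km
  C: √((-0.0055·111.32)² + (0.0489·60.34)²) = √(0.374862 + 8.706194) = 3.0135 km
  → nearest: C (3.0135 km)
Q2 at 57.1540°N, 38.9725°E:
  A: √((0.0487·111.32)² + (-0.0326·60.34)²) = √(29.390320 + 3.869419) = 5.7671 km
  B: √((0.0391·111.32)² + (-0.0482·60.34)²) = √(18.945231 + 8.458721) = 5.2349 km
  C: √((-0.0081·111.32)² + (0.0166·60.34)²) = √(0.813048 + 1.003291) = 1.3477 km
  → nearest: C (1.3477 km)
Q3 at 57.1497°N, 38.9233°E:
  A: √((0.0530·111.32)² + (0.0166·60.34)²) = √(34.809528 + 1.003291) = 5.9844 km
  B: √((0.0434·111.32)² + (0.0010·60.34)²) = √(23.341344 + 0.003641) = 4.8317 km
  C: √((-0.0038·111.32)² + (0.0658·60.34)²) = √(0.178943 + 15.763854) = 3.9928 km
  → nearest: C (3.9928 km)

Q1→C; Q2→C; Q3→C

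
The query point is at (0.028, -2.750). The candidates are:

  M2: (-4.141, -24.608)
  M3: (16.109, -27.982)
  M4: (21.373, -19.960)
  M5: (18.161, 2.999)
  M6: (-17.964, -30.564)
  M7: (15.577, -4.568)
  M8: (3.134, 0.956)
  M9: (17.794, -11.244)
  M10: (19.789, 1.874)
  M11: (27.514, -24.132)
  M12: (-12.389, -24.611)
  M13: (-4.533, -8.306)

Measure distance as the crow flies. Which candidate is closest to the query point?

Distances from (0.028, -2.750):
M2: √((-4.169)² + (-21.858)²) = √(17.38056 + 477.77216) = 22.252
M3: √((16.081)² + (-25.232)²) = √(258.59856 + 636.65382) = 29.921
M4: √((21.345)² + (-17.210)²) = √(455.60903 + 296.18410) = 27.419
M5: √((18.133)² + (5.749)²) = √(328.80569 + 33.05100) = 19.023
M6: √((-17.992)² + (-27.814)²) = √(323.71206 + 773.61860) = 33.126
M7: √((15.549)² + (-1.818)²) = √(241.77140 + 3.30512) = 15.655
M8: √((3.106)² + (3.706)²) = √(9.64724 + 13.73444) = 4.835
M9: √((17.766)² + (-8.494)²) = √(315.63076 + 72.14804) = 19.692
M10: √((19.761)² + (4.624)²) = √(390.49712 + 21.38138) = 20.295
M11: √((27.486)² + (-21.382)²) = √(755.48020 + 457.18992) = 34.823
M12: √((-12.417)² + (-21.861)²) = √(154.18189 + 477.90332) = 25.141
M13: √((-4.561)² + (-5.556)²) = √(20.80272 + 30.86914) = 7.188
Minimum: M8 at 4.835.

M8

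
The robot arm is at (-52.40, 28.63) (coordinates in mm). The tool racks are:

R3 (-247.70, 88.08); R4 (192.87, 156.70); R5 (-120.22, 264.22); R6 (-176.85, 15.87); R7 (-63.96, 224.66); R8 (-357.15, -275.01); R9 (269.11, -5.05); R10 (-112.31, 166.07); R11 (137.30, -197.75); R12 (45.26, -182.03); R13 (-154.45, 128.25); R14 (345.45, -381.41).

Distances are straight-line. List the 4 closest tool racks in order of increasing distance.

R6, R13, R10, R7

Distances from (-52.40, 28.63):
R3: √((-195.30)² + (59.45)²) = √(38142.0900 + 3534.3025) = 204.15 mm
R4: √((245.27)² + (128.07)²) = √(60157.3729 + 16401.9249) = 276.69 mm
R5: √((-67.82)² + (235.59)²) = √(4599.5524 + 55502.6481) = 245.16 mm
R6: √((-124.45)² + (-12.76)²) = √(15487.8025 + 162.8176) = 125.10 mm
R7: √((-11.56)² + (196.03)²) = √(133.6336 + 38427.7609) = 196.37 mm
R8: √((-304.75)² + (-303.64)²) = √(92872.5625 + 92197.2496) = 430.20 mm
R9: √((321.51)² + (-33.68)²) = √(103368.6801 + 1134.3424) = 323.27 mm
R10: √((-59.91)² + (137.44)²) = √(3589.2081 + 18889.7536) = 149.93 mm
R11: √((189.70)² + (-226.38)²) = √(35986.0900 + 51247.9044) = 295.35 mm
R12: √((97.66)² + (-210.66)²) = √(9537.4756 + 44377.6356) = 232.20 mm
R13: √((-102.05)² + (99.62)²) = √(10414.2025 + 9924.1444) = 142.61 mm
R14: √((397.85)² + (-410.04)²) = √(158284.6225 + 168132.8016) = 571.33 mm
Sorted: R6 (125.10 mm) < R13 (142.61 mm) < R10 (149.93 mm) < R7 (196.37 mm) < R3 (204.15 mm) < R12 (232.20 mm) < …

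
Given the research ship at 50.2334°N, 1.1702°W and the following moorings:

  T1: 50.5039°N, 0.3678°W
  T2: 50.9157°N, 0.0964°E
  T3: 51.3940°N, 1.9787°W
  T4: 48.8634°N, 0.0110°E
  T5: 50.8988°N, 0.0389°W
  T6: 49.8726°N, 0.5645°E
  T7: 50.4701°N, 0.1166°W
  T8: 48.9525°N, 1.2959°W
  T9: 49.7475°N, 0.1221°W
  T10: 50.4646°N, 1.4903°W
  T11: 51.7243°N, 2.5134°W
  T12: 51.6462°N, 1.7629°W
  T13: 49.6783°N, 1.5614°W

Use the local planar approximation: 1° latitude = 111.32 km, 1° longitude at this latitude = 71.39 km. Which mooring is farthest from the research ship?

Distances from 50.2334°N, 1.1702°W:
T1: √((0.2705·111.32)² + (0.8024·71.39)²) = √(906.736157 + 3281.380583) = 64.7157 km
T2: √((0.6823·111.32)² + (1.2666·71.39)²) = √(5768.954822 + 8176.241889) = 118.0898 km
T3: √((1.1606·111.32)² + (-0.8085·71.39)²) = √(16692.121137 + 3331.461605) = 141.5047 km
T4: √((-1.3700·111.32)² + (1.1812·71.39)²) = √(23258.812071 + 7110.852014) = 174.2689 km
T5: √((0.6654·111.32)² + (1.1313·71.39)²) = √(5486.709775 + 6522.744063) = 109.5877 km
T6: √((-0.3608·111.32)² + (1.7347·71.39)²) = √(1613.167460 + 15336.403309) = 130.1905 km
T7: √((0.2367·111.32)² + (1.0536·71.39)²) = √(694.293199 + 5657.522474) = 79.6983 km
T8: √((-1.2809·111.32)² + (-0.1257·71.39)²) = √(20331.847642 + 80.527704) = 142.8719 km
T9: √((-0.4859·111.32)² + (1.0481·71.39)²) = √(2925.770074 + 5598.609876) = 92.3276 km
T10: √((0.2312·111.32)² + (-0.3201·71.39)²) = √(662.402640 + 522.211116) = 34.4182 km
T11: √((1.4909·111.32)² + (-1.3432·71.39)²) = √(27545.041106 + 9195.093087) = 191.6772 km
T12: √((1.4128·111.32)² + (-0.5927·71.39)²) = √(24734.763816 + 1790.377529) = 162.8654 km
T13: √((-0.5551·111.32)² + (-0.3912·71.39)²) = √(3818.465314 + 779.960225) = 67.8117 km
Maximum: T11 at 191.6772 km.

T11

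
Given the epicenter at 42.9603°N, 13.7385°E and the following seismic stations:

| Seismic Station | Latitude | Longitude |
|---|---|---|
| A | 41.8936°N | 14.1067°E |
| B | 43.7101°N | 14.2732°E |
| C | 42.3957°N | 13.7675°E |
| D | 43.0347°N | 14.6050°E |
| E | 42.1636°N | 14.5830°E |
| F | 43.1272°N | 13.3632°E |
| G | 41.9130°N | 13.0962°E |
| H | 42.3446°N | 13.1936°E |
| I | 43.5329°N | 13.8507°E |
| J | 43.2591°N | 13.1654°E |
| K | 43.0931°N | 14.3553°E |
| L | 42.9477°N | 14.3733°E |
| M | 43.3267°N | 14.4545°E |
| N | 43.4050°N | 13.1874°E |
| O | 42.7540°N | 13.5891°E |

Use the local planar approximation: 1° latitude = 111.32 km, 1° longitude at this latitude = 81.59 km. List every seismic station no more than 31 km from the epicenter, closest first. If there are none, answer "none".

Distances from 42.9603°N, 13.7385°E:
A: √((-1.0667·111.32)² + (0.3682·81.59)²) = √(14100.385475 + 902.487997) = 122.4862 km
B: √((0.7498·111.32)² + (0.5347·81.59)²) = √(6966.862953 + 1903.242971) = 94.1812 km
C: √((-0.5646·111.32)² + (0.0290·81.59)²) = √(3950.282392 + 5.598477) = 62.8958 km
D: √((0.0744·111.32)² + (0.8665·81.59)²) = √(68.594969 + 4998.169734) = 71.1812 km
E: √((-0.7967·111.32)² + (0.8445·81.59)²) = √(7865.675575 + 4747.589647) = 112.3088 km
F: √((0.1669·111.32)² + (-0.3753·81.59)²) = √(345.190686 + 937.628922) = 35.8165 km
G: √((-1.0473·111.32)² + (-0.6423·81.59)²) = √(13592.163887 + 2746.310961) = 127.8220 km
H: √((-0.6157·111.32)² + (-0.5449·81.59)²) = √(4697.693766 + 1976.548530) = 81.6960 km
I: √((0.5726·111.32)² + (0.1122·81.59)²) = √(4063.021147 + 83.803003) = 64.3958 km
J: √((0.2988·111.32)² + (-0.5731·81.59)²) = √(1106.388318 + 2186.425497) = 57.3830 km
K: √((0.1328·111.32)² + (0.6168·81.59)²) = √(218.545841 + 2532.576638) = 52.4511 km
L: √((-0.0126·111.32)² + (0.6348·81.59)²) = √(1.967377 + 2682.549240) = 51.8123 km
M: √((0.3664·111.32)² + (0.7160·81.59)²) = √(1663.632229 + 3412.714132) = 71.2485 km
N: √((0.4447·111.32)² + (-0.5511·81.59)²) = √(2450.646412 + 2021.783688) = 66.8762 km
O: √((-0.2063·111.32)² + (-0.1494·81.59)²) = √(527.405739 + 148.585032) = 25.9998 km
Threshold 31 km: O (25.9998 km) is within range.

O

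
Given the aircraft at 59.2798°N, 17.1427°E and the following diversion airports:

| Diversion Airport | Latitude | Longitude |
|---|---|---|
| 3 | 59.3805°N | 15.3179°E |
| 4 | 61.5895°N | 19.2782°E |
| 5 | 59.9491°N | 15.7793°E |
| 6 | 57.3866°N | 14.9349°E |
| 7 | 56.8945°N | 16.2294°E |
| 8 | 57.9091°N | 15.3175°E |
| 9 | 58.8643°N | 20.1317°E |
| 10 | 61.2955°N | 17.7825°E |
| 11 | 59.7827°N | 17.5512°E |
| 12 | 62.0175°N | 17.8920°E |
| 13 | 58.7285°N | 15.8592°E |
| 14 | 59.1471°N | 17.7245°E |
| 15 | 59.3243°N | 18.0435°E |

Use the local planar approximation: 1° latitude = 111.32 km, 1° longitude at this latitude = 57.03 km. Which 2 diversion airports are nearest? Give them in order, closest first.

14, 15

Distances from 59.2798°N, 17.1427°E:
3: √((0.1007·111.32)² + (-1.8248·57.03)²) = √(125.662396 + 10830.220223) = 104.6704 km
4: √((2.3097·111.32)² + (2.1355·57.03)²) = √(66108.536667 + 14832.210989) = 284.5009 km
5: √((0.6693·111.32)² + (-1.3634·57.03)²) = √(5551.214966 + 6045.793683) = 107.6894 km
6: √((-1.8932·111.32)² + (-2.2078·57.03)²) = √(44415.994117 + 15853.538119) = 245.4985 km
7: √((-2.3853·111.32)² + (-0.9133·57.03)²) = √(70507.028474 + 2712.899206) = 270.5918 km
8: √((-1.3707·111.32)² + (-1.8252·57.03)²) = √(23282.586272 + 10834.968757) = 184.7094 km
9: √((-0.4155·111.32)² + (2.9890·57.03)²) = √(2139.382562 + 29057.521864) = 176.6265 km
10: √((2.0157·111.32)² + (0.6398·57.03)²) = √(50349.850682 + 1331.359111) = 227.3350 km
11: √((0.5029·111.32)² + (0.4085·57.03)²) = √(3134.077031 + 542.738794) = 60.6368 km
12: √((2.7377·111.32)² + (0.7493·57.03)²) = √(92879.123274 + 1826.073308) = 307.7421 km
13: √((-0.5513·111.32)² + (-1.2835·57.03)²) = √(3766.364782 + 5357.947936) = 95.5213 km
14: √((-0.1327·111.32)² + (0.5818·57.03)²) = √(218.216829 + 1100.915983) = 36.3199 km
15: √((0.0445·111.32)² + (0.9008·57.03)²) = √(24.539540 + 2639.146497) = 51.6109 km
Sorted: 14 (36.3199 km) < 15 (51.6109 km) < 11 (60.6368 km) < 13 (95.5213 km) < …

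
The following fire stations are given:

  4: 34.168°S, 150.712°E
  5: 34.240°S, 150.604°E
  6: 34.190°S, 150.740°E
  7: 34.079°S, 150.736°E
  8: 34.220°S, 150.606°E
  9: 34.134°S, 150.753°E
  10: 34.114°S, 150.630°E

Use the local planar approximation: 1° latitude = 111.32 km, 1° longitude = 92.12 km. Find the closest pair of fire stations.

Pairwise distances:
5–8: 2.234 km
4–6: 3.557 km
4–9: 5.347 km
7–9: 6.320 km
6–9: 6.348 km
4–10: 9.654 km
4–7: 10.151 km
7–10: 10.513 km
4–8: 11.352 km
9–10: 11.547 km
8–10: 12.005 km
6–7: 12.362 km
4–5: 12.776 km
6–8: 12.788 km
6–10: 13.201 km
5–6: 13.709 km
5–10: 14.229 km
8–9: 16.584 km
5–9: 18.101 km
7–8: 19.743 km
5–7: 21.658 km
Closest pair: 5–8 at 2.234 km.

5 and 8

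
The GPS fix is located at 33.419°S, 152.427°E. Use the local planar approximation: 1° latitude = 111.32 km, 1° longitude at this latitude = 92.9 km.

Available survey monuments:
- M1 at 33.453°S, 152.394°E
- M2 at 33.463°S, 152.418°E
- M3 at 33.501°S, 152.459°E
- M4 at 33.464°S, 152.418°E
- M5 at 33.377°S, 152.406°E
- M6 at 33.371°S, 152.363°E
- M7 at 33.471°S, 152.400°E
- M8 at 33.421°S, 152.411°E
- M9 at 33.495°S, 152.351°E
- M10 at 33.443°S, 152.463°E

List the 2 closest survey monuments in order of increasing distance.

Distances from 33.419°S, 152.427°E:
M1: √((-0.034·111.32)² + (-0.033·92.9)²) = √(14.32532 + 9.39852) = 4.871 km
M2: √((-0.044·111.32)² + (-0.009·92.9)²) = √(23.99119 + 0.69906) = 4.969 km
M3: √((-0.082·111.32)² + (0.032·92.9)²) = √(83.32477 + 8.83754) = 9.600 km
M4: √((-0.045·111.32)² + (-0.009·92.9)²) = √(25.09409 + 0.69906) = 5.079 km
M5: √((0.042·111.32)² + (-0.021·92.9)²) = √(21.85974 + 3.80601) = 5.066 km
M6: √((0.048·111.32)² + (-0.064·92.9)²) = √(28.55150 + 35.35016) = 7.994 km
M7: √((-0.052·111.32)² + (-0.027·92.9)²) = √(33.50835 + 6.29157) = 6.309 km
M8: √((-0.002·111.32)² + (-0.016·92.9)²) = √(0.04957 + 2.20938) = 1.503 km
M9: √((-0.076·111.32)² + (-0.076·92.9)²) = √(71.57701 + 49.84925) = 11.019 km
M10: √((-0.024·111.32)² + (0.036·92.9)²) = √(7.13787 + 11.18501) = 4.281 km
Sorted: M8 (1.503 km) < M10 (4.281 km) < M1 (4.871 km) < M2 (4.969 km) < …

M8, M10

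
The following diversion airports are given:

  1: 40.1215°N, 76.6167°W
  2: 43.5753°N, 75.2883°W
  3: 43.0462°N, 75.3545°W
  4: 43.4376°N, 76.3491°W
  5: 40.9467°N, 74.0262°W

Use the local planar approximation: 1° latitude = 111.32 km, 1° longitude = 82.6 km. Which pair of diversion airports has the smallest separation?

Pairwise distances:
2–3: 59.1527 km
2–4: 88.9528 km
3–4: 92.9929 km
1–5: 232.8603 km
3–5: 258.1884 km
2–5: 310.6315 km
4–5: 337.1984 km
1–3: 341.8632 km
1–4: 369.8094 km
1–2: 399.8279 km
Closest pair: 2–3 at 59.1527 km.

2 and 3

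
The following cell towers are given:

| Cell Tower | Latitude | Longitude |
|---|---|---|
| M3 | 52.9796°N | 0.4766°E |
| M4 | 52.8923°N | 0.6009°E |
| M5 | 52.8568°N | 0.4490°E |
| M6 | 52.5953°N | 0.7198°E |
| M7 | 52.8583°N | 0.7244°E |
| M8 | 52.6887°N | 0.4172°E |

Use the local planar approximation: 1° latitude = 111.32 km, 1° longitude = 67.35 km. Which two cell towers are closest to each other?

M4 and M7

Pairwise distances:
M3–M4: √((-0.0873·111.32)² + (0.1243·67.35)²) = √(94.444111 + 70.083770) = 12.8268 km
M3–M5: √((-0.1228·111.32)² + (-0.0276·67.35)²) = √(186.871525 + 3.455360) = 13.7959 km
M3–M6: √((-0.3843·111.32)² + (0.2432·67.35)²) = √(1830.152015 + 268.288675) = 45.8087 km
M3–M7: √((-0.1213·111.32)² + (0.2478·67.35)²) = √(182.334142 + 278.533736) = 21.4678 km
M3–M8: √((-0.2909·111.32)² + (-0.0594·67.35)²) = √(1048.657912 + 16.004720) = 32.6292 km
M4–M5: √((-0.0355·111.32)² + (-0.1519·67.35)²) = √(15.617197 + 104.662414) = 10.9672 km
M4–M6: √((-0.2970·111.32)² + (0.1189·67.35)²) = √(1093.098489 + 64.126703) = 34.0180 km
M4–M7: √((-0.0340·111.32)² + (0.1235·67.35)²) = √(14.325317 + 69.184549) = 9.1384 km
M4–M8: √((-0.2036·111.32)² + (-0.1837·67.35)²) = √(513.690983 + 153.071209) = 25.8217 km
M5–M6: √((-0.2615·111.32)² + (0.2708·67.35)²) = √(847.402580 + 332.638505) = 34.3517 km
M5–M7: √((0.0015·111.32)² + (0.2754·67.35)²) = √(0.027882 + 344.035352) = 18.5489 km
M5–M8: √((-0.1681·111.32)² + (-0.0318·67.35)²) = √(350.172327 + 4.587007) = 18.8351 km
M6–M7: √((0.2630·111.32)² + (0.0046·67.35)²) = √(857.152098 + 0.095982) = 29.2788 km
M6–M8: √((0.0934·111.32)² + (-0.3026·67.35)²) = √(108.103598 + 415.348884) = 22.8791 km
M7–M8: √((-0.1696·111.32)² + (-0.3072·67.35)²) = √(356.449567 + 428.072790) = 28.0093 km
Closest pair: M4–M7 at 9.1384 km.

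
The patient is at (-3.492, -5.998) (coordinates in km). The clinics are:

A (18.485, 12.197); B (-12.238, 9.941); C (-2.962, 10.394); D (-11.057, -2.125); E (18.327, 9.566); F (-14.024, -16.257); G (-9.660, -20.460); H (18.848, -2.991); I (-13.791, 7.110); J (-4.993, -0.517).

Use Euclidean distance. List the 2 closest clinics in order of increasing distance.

J, D

Distances from (-3.492, -5.998):
A: √((21.977)² + (18.195)²) = √(482.98853 + 331.05802) = 28.532 km
B: √((-8.746)² + (15.939)²) = √(76.49252 + 254.05172) = 18.181 km
C: √((0.530)² + (16.392)²) = √(0.28090 + 268.69766) = 16.401 km
D: √((-7.565)² + (3.873)²) = √(57.22923 + 15.00013) = 8.499 km
E: √((21.819)² + (15.564)²) = √(476.06876 + 242.23810) = 26.801 km
F: √((-10.532)² + (-10.259)²) = √(110.92302 + 105.24708) = 14.703 km
G: √((-6.168)² + (-14.462)²) = √(38.04422 + 209.14944) = 15.722 km
H: √((22.340)² + (3.007)²) = √(499.07560 + 9.04205) = 22.541 km
I: √((-10.299)² + (13.108)²) = √(106.06940 + 171.81966) = 16.670 km
J: √((-1.501)² + (5.481)²) = √(2.25300 + 30.04136) = 5.683 km
Sorted: J (5.683 km) < D (8.499 km) < F (14.703 km) < G (15.722 km) < …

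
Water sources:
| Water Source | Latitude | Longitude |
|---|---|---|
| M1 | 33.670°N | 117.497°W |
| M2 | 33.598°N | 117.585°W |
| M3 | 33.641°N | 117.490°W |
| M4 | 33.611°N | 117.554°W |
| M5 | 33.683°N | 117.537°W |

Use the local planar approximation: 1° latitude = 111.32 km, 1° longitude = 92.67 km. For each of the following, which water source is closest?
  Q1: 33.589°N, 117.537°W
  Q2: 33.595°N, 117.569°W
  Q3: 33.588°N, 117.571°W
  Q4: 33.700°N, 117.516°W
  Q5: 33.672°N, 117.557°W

Q1 at 33.589°N, 117.537°W:
  M1: √((0.081·111.32)² + (0.040·92.67)²) = √(81.30485 + 13.74037) = 9.749 km
  M2: √((0.009·111.32)² + (-0.048·92.67)²) = √(1.00376 + 19.78613) = 4.560 km
  M3: √((0.052·111.32)² + (0.047·92.67)²) = √(33.50835 + 18.97029) = 7.244 km
  M4: √((0.022·111.32)² + (-0.017·92.67)²) = √(5.99780 + 2.48185) = 2.912 km
  M5: √((0.094·111.32)² + (0.000·92.67)²) = √(109.49697 + 0.00000) = 10.464 km
  → nearest: M4 (2.912 km)
Q2 at 33.595°N, 117.569°W:
  M1: √((0.075·111.32)² + (0.072·92.67)²) = √(69.70580 + 44.51879) = 10.688 km
  M2: √((0.003·111.32)² + (-0.016·92.67)²) = √(0.11153 + 2.19846) = 1.520 km
  M3: √((0.046·111.32)² + (0.079·92.67)²) = √(26.22177 + 53.59602) = 8.934 km
  M4: √((0.016·111.32)² + (0.015·92.67)²) = √(3.17239 + 1.93224) = 2.259 km
  M5: √((0.088·111.32)² + (0.032·92.67)²) = √(95.96475 + 8.79383) = 10.235 km
  → nearest: M2 (1.520 km)
Q3 at 33.588°N, 117.571°W:
  M1: √((0.082·111.32)² + (0.074·92.67)²) = √(83.32477 + 47.02640) = 11.417 km
  M2: √((0.010·111.32)² + (-0.014·92.67)²) = √(1.23921 + 1.68319) = 1.710 km
  M3: √((0.053·111.32)² + (0.081·92.67)²) = √(34.80953 + 56.34409) = 9.547 km
  M4: √((0.023·111.32)² + (0.017·92.67)²) = √(6.55544 + 2.48185) = 3.006 km
  M5: √((0.095·111.32)² + (0.034·92.67)²) = √(111.83909 + 9.92741) = 11.035 km
  → nearest: M2 (1.710 km)
Q4 at 33.700°N, 117.516°W:
  M1: √((-0.030·111.32)² + (0.019·92.67)²) = √(11.15293 + 3.10017) = 3.775 km
  M2: √((-0.102·111.32)² + (-0.069·92.67)²) = √(128.92785 + 40.88618) = 13.031 km
  M3: √((-0.059·111.32)² + (0.026·92.67)²) = √(43.13705 + 5.80530) = 6.996 km
  M4: √((-0.089·111.32)² + (-0.038·92.67)²) = √(98.15816 + 12.40068) = 10.515 km
  M5: √((-0.017·111.32)² + (-0.021·92.67)²) = √(3.58133 + 3.78719) = 2.715 km
  → nearest: M5 (2.715 km)
Q5 at 33.672°N, 117.557°W:
  M1: √((-0.002·111.32)² + (0.060·92.67)²) = √(0.04957 + 30.91582) = 5.565 km
  M2: √((-0.074·111.32)² + (-0.028·92.67)²) = √(67.85937 + 6.73278) = 8.637 km
  M3: √((-0.031·111.32)² + (0.067·92.67)²) = √(11.90885 + 38.55032) = 7.103 km
  M4: √((-0.061·111.32)² + (0.003·92.67)²) = √(46.11116 + 0.07729) = 6.796 km
  M5: √((0.011·111.32)² + (0.020·92.67)²) = √(1.49945 + 3.43509) = 2.221 km
  → nearest: M5 (2.221 km)

Q1→M4; Q2→M2; Q3→M2; Q4→M5; Q5→M5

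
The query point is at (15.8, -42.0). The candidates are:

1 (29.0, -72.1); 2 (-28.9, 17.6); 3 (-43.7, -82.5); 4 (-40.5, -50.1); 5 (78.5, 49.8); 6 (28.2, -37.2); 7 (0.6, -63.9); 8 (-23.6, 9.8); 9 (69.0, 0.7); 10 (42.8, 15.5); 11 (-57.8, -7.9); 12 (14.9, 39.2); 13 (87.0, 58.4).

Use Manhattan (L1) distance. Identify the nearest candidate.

6

Distances from (15.8, -42.0):
1: 43.3
2: 104.3
3: 100.0
4: 64.4
5: 154.5
6: 17.2
7: 37.1
8: 91.2
9: 95.9
10: 84.5
11: 107.7
12: 82.1
13: 171.6
Minimum: 6 at 17.2.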